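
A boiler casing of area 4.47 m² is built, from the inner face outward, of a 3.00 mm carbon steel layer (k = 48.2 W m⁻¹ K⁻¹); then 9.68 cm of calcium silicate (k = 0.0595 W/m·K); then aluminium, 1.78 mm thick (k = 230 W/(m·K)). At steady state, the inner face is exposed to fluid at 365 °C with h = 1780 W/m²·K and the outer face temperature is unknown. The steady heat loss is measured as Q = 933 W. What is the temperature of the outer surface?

T_out = 25.3 °C

Series resistances:
  R_conv,in = 1/(hA) = 1/(1780·4.47) = 1.257×10^-4 K/W
  R_carbon steel = L/(kA) = 0.00300/(48.2·4.47) = 1.392×10^-5 K/W
  R_calcium silicate = L/(kA) = 0.0968/(0.0595·4.47) = 0.3640 K/W
  R_aluminium = L/(kA) = 0.00178/(230·4.47) = 1.731×10^-6 K/W
ΣR = 0.3641 K/W
ΔT = Q·ΣR = 933 × 0.3641 = 339.7 K
Heat flows outward, so T_out = T_in − ΔT = 365 − 339.7 = 25.3 °C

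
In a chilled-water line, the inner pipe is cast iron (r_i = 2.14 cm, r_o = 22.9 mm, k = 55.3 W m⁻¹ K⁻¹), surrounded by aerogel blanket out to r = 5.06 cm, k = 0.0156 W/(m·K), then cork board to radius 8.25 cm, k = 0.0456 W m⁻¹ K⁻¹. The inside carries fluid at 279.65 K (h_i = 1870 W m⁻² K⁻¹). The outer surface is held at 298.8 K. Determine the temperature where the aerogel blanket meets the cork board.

T = 295.5 K

Resistance network (inner→outer):
  R'_conv,in = 1/(2πr h) = 1/(2π·0.0214·1870) = 0.003977 m·K/W
  R'_cast iron = ln(0.0229/0.0214)/(2πk) = 0.06775/(2π·55.3) = 1.950×10^-4 m·K/W
  R'_aerogel blanket = ln(0.0506/0.0229)/(2πk) = 0.7928/(2π·0.0156) = 8.088 m·K/W
  R'_cork board = ln(0.0825/0.0506)/(2πk) = 0.4888/(2π·0.0456) = 1.706 m·K/W
ΣR = 0.003977 + 1.950×10^-4 + 8.088 + 1.706 = 9.798 m·K/W
Q' = ΔT/ΣR = (279.65 K − 298.8 K)/9.798 = -1.954 W/m
From the inner boundary to the aerogel blanket/cork board interface, ΣR_partial = 8.092 m·K/W.
T_interface = T_in − Q'·ΣR_partial = 279.65 K − (-1.954)(8.092) = 295.5 K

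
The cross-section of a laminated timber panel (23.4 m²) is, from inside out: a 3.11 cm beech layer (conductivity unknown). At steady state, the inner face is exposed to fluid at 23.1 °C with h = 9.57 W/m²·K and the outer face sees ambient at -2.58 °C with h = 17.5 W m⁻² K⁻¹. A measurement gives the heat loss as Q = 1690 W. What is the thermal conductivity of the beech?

k = 0.160 W/m·K

ΣR = ΔT/Q = |23.1 − -2.58|/1690 = 0.01520 K/W
Known resistances:
  R_conv,in = 1/(hA) = 1/(9.57·23.4) = 0.004466 K/W
  R_conv,out = 1/(hA) = 1/(17.5·23.4) = 0.002442 K/W
R_beech = ΣR − ΣR_known = 0.01520 − 0.006908 = 0.008292 K/W
L/(kA) = 0.008292 ⇒ k = 0.0311/(0.008292·23.4) = 0.160 W/m·K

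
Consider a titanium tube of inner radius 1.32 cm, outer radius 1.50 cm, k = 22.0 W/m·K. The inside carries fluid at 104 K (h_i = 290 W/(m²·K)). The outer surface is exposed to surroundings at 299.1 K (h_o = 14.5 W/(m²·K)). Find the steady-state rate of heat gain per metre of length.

Series thermal resistances, inner to outer:
  R'_conv,in = 1/(2πr h) = 1/(2π·0.0132·290) = 0.04158 m·K/W
  R'_titanium = ln(0.0150/0.0132)/(2πk) = 0.1278/(2π·22.0) = 9.248×10^-4 m·K/W
  R'_conv,out = 1/(2πr h) = 1/(2π·0.0150·14.5) = 0.7317 m·K/W
ΣR = 0.04158 + 9.248×10^-4 + 0.7317 = 0.7742 m·K/W
Q' = ΔT/ΣR = (104 K − 299.1 K)/0.7742 = -252 W/m
(Negative Q' ⇒ heat flows inward; heat gain = 252 W/m.)

Q' = 252 W/m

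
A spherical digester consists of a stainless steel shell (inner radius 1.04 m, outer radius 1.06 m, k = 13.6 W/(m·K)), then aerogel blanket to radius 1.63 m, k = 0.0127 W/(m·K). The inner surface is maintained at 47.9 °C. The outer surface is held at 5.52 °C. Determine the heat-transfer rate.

Q = 20.5 W

Resistance network (inner→outer):
  R_stainless steel = (1/1.04 − 1/1.06)/(4πk) = 0.01814/(4π·13.6) = 1.062×10^-4 K/W
  R_aerogel blanket = (1/1.06 − 1/1.63)/(4πk) = 0.3299/(4π·0.0127) = 2.067 K/W
ΣR = 1.062×10^-4 + 2.067 = 2.067 K/W
Q = ΔT/ΣR = (47.9 °C − 5.52 °C)/2.067 = 20.5 W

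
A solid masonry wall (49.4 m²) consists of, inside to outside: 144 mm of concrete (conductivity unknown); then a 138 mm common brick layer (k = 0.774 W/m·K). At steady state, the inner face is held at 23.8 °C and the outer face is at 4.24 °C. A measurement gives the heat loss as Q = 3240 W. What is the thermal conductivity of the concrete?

ΣR = ΔT/Q = |23.8 − 4.24|/3240 = 0.006037 K/W
Known resistances:
  R_common brick = L/(kA) = 0.138/(0.774·49.4) = 0.003609 K/W
R_concrete = ΣR − ΣR_known = 0.006037 − 0.003609 = 0.002428 K/W
L/(kA) = 0.002428 ⇒ k = 0.144/(0.002428·49.4) = 1.20 W/m·K

k = 1.20 W/m·K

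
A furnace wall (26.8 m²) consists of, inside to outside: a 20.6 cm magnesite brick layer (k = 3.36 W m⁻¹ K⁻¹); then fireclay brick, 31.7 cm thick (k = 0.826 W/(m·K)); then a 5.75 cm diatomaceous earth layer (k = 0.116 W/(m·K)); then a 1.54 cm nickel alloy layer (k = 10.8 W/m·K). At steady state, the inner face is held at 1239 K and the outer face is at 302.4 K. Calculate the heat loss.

Series thermal resistances, inner to outer:
  R_magnesite brick = L/(kA) = 0.206/(3.36·26.8) = 0.002288 K/W
  R_fireclay brick = L/(kA) = 0.317/(0.826·26.8) = 0.01432 K/W
  R_diatomaceous earth = L/(kA) = 0.0575/(0.116·26.8) = 0.01850 K/W
  R_nickel alloy = L/(kA) = 0.0154/(10.8·26.8) = 5.321×10^-5 K/W
ΣR = 0.002288 + 0.01432 + 0.01850 + 5.321×10^-5 = 0.03516 K/W
Q = ΔT/ΣR = (1239 K − 302.4 K)/0.03516 = 26600 W

Q = 26.6 kW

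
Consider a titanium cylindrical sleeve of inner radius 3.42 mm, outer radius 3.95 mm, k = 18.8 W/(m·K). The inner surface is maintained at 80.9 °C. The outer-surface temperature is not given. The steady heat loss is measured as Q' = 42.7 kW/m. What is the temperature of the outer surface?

Series resistances:
  R'_titanium = ln(0.00395/0.00342)/(2πk) = 0.1441/(2π·18.8) = 0.001220 m·K/W
ΣR = 0.001220 m·K/W
ΔT = Q'·ΣR = 42700 × 0.001220 = 52.09 K
Heat flows outward, so T_out = T_in − ΔT = 80.9 − 52.09 = 28.8 °C

T_out = 28.8 °C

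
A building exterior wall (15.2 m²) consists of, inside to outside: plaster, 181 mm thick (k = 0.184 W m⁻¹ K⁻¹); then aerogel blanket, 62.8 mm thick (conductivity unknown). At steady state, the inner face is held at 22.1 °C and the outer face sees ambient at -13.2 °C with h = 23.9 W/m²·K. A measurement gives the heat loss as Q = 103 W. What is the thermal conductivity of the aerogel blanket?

k = 0.0150 W/m·K

ΣR = ΔT/Q = |22.1 − -13.2|/103 = 0.3427 K/W
Known resistances:
  R_plaster = L/(kA) = 0.181/(0.184·15.2) = 0.06472 K/W
  R_conv,out = 1/(hA) = 1/(23.9·15.2) = 0.002753 K/W
R_aerogel blanket = ΣR − ΣR_known = 0.3427 − 0.06747 = 0.2752 K/W
L/(kA) = 0.2752 ⇒ k = 0.0628/(0.2752·15.2) = 0.0150 W/m·K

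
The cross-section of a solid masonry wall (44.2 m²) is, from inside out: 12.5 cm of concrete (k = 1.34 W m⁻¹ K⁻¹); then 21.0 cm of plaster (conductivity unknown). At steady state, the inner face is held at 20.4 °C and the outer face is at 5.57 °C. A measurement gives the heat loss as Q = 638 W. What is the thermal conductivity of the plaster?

k = 0.225 W/m·K

ΣR = ΔT/Q = |20.4 − 5.57|/638 = 0.02324 K/W
Known resistances:
  R_concrete = L/(kA) = 0.125/(1.34·44.2) = 0.002110 K/W
R_plaster = ΣR − ΣR_known = 0.02324 − 0.002110 = 0.02113 K/W
L/(kA) = 0.02113 ⇒ k = 0.210/(0.02113·44.2) = 0.225 W/m·K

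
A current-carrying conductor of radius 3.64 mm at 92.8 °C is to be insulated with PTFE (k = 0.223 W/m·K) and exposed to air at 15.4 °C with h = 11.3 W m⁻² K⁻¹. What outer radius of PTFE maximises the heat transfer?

r_cr = 1.97 cm

For a cylinder, r_cr = k_ins/h = 0.223/11.3 = 0.0197 m = 1.97 cm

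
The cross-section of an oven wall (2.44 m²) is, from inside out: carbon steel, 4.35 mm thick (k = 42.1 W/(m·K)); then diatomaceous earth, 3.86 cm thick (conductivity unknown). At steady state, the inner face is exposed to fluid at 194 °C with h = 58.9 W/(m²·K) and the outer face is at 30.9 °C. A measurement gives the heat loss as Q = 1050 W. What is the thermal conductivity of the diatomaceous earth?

k = 0.107 W/m·K

ΣR = ΔT/Q = |194 − 30.9|/1050 = 0.1553 K/W
Known resistances:
  R_conv,in = 1/(hA) = 1/(58.9·2.44) = 0.006958 K/W
  R_carbon steel = L/(kA) = 0.00435/(42.1·2.44) = 4.235×10^-5 K/W
R_diatomaceous earth = ΣR − ΣR_known = 0.1553 − 0.007000 = 0.1483 K/W
L/(kA) = 0.1483 ⇒ k = 0.0386/(0.1483·2.44) = 0.107 W/m·K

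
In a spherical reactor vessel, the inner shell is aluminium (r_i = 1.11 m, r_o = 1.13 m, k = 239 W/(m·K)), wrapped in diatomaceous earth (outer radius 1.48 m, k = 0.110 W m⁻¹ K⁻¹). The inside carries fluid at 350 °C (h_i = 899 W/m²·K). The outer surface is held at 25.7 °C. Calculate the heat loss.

Q = 2140 W

Series thermal resistances, inner to outer:
  R_conv,in = 1/(4πr²h) = 1/(4π·1.11²·899) = 7.184×10^-5 K/W
  R_aluminium = (1/1.11 − 1/1.13)/(4πk) = 0.01595/(4π·239) = 5.309×10^-6 K/W
  R_diatomaceous earth = (1/1.13 − 1/1.48)/(4πk) = 0.2093/(4π·0.110) = 0.1514 K/W
ΣR = 7.184×10^-5 + 5.309×10^-6 + 0.1514 = 0.1515 K/W
Q = ΔT/ΣR = (350 °C − 25.7 °C)/0.1515 = 2140 W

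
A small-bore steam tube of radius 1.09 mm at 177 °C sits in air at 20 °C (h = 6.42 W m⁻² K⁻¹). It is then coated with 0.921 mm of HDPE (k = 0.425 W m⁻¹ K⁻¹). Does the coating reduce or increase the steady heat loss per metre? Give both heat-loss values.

Critical radius for a cylinder: r_cr = k/h = 0.0662 m = 6.62 cm.
Outer radius after coating: r₂ = 0.00109 + 9.21×10^-4 = 0.002011 m.
Since r₁ < r_cr and r₂ ≤ r_cr, the coating moves toward the maximum at r_cr — heat loss rises.
Bare: R = 1/(2πr₁h) = 22.74 m·K/W; Q = 157/22.74 = 6.90 W/m.
Coated: R = R_cond + R_conv = 12.56 m·K/W; Q = 157/12.56 = 12.5 W/m.

increases: 6.90 → 12.5 W/m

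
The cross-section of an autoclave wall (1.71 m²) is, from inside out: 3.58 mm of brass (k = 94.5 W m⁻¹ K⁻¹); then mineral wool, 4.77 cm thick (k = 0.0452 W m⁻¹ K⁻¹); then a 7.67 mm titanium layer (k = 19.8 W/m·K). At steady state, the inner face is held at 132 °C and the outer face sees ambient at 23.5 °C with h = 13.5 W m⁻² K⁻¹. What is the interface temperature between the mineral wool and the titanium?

T = 30.7 °C

Resistance network (inner→outer):
  R_brass = L/(kA) = 0.00358/(94.5·1.71) = 2.215×10^-5 K/W
  R_mineral wool = L/(kA) = 0.0477/(0.0452·1.71) = 0.6171 K/W
  R_titanium = L/(kA) = 0.00767/(19.8·1.71) = 2.265×10^-4 K/W
  R_conv,out = 1/(hA) = 1/(13.5·1.71) = 0.04332 K/W
ΣR = 2.215×10^-5 + 0.6171 + 2.265×10^-4 + 0.04332 = 0.6607 K/W
Q = ΔT/ΣR = (132 °C − 23.5 °C)/0.6607 = 164.2 W
From the inner boundary to the mineral wool/titanium interface, ΣR_partial = 0.6171 K/W.
T_interface = T_in − Q·ΣR_partial = 132 °C − (164.2)(0.6171) = 30.7 °C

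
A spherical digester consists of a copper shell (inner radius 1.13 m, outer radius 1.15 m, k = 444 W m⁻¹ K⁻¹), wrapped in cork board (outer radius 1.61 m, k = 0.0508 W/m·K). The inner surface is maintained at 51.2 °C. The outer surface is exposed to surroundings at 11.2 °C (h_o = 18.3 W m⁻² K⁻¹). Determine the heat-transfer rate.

Q = 102 W

Resistance network (inner→outer):
  R_copper = (1/1.13 − 1/1.15)/(4πk) = 0.01539/(4π·444) = 2.758×10^-6 K/W
  R_cork board = (1/1.15 − 1/1.61)/(4πk) = 0.2484/(4π·0.0508) = 0.3892 K/W
  R_conv,out = 1/(4πr²h) = 1/(4π·1.61²·18.3) = 0.001678 K/W
ΣR = 2.758×10^-6 + 0.3892 + 0.001678 = 0.3909 K/W
Q = ΔT/ΣR = (51.2 °C − 11.2 °C)/0.3909 = 102 W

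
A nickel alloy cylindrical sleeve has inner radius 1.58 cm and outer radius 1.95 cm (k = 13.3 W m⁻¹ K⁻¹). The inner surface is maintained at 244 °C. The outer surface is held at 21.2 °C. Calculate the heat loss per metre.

Q' = 2πk·ΔT/ln(r₂/r₁) = 2π × 13.3 × 222.8 / ln(0.0195/0.0158) = 88500 W/m

Q' = 88500 W/m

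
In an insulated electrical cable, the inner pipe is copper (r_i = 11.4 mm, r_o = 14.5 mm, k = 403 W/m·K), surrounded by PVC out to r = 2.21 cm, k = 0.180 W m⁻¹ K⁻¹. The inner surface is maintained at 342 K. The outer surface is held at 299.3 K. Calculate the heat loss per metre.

Q' = 115 W/m

Resistance network (inner→outer):
  R'_copper = ln(0.0145/0.0114)/(2πk) = 0.2405/(2π·403) = 9.499×10^-5 m·K/W
  R'_PVC = ln(0.0221/0.0145)/(2πk) = 0.4214/(2π·0.180) = 0.3726 m·K/W
ΣR = 9.499×10^-5 + 0.3726 = 0.3727 m·K/W
Q' = ΔT/ΣR = (342 K − 299.3 K)/0.3727 = 115 W/m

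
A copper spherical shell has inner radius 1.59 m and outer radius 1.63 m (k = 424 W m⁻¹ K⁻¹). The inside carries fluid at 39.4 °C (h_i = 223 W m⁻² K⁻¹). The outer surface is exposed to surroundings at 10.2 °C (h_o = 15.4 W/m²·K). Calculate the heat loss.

Series thermal resistances, inner to outer:
  R_conv,in = 1/(4πr²h) = 1/(4π·1.59²·223) = 1.412×10^-4 K/W
  R_copper = (1/1.59 − 1/1.63)/(4πk) = 0.01543/(4π·424) = 2.897×10^-6 K/W
  R_conv,out = 1/(4πr²h) = 1/(4π·1.63²·15.4) = 0.001945 K/W
ΣR = 1.412×10^-4 + 2.897×10^-6 + 0.001945 = 0.002089 K/W
Q = ΔT/ΣR = (39.4 °C − 10.2 °C)/0.002089 = 14000 W

Q = 14.0 kW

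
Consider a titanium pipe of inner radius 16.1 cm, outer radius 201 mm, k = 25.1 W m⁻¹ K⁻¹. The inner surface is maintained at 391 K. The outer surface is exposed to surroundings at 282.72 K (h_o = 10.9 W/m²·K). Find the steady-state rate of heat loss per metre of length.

Q' = 1460 W/m

Treat each layer as a resistance in series:
  R'_titanium = ln(0.201/0.161)/(2πk) = 0.2219/(2π·25.1) = 0.001407 m·K/W
  R'_conv,out = 1/(2πr h) = 1/(2π·0.201·10.9) = 0.07264 m·K/W
ΣR = 0.001407 + 0.07264 = 0.07405 m·K/W
Q' = ΔT/ΣR = (391 K − 282.72 K)/0.07405 = 1460 W/m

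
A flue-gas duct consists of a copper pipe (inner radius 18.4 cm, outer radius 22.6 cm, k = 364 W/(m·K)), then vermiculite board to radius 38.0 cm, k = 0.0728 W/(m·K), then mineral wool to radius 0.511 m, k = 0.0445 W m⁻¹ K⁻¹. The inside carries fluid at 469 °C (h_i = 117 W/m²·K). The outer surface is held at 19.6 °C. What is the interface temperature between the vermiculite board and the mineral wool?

T = 236 °C

Series thermal resistances, inner to outer:
  R'_conv,in = 1/(2πr h) = 1/(2π·0.184·117) = 0.007393 m·K/W
  R'_copper = ln(0.226/0.184)/(2πk) = 0.2056/(2π·364) = 8.990×10^-5 m·K/W
  R'_vermiculite board = ln(0.380/0.226)/(2πk) = 0.5196/(2π·0.0728) = 1.136 m·K/W
  R'_mineral wool = ln(0.511/0.380)/(2πk) = 0.2962/(2π·0.0445) = 1.059 m·K/W
ΣR = 0.007393 + 8.990×10^-5 + 1.136 + 1.059 = 2.202 m·K/W
Q' = ΔT/ΣR = (469 °C − 19.6 °C)/2.202 = 204.1 W/m
From the inner boundary to the vermiculite board/mineral wool interface, ΣR_partial = 1.143 m·K/W.
T_interface = T_in − Q'·ΣR_partial = 469 °C − (204.1)(1.143) = 236 °C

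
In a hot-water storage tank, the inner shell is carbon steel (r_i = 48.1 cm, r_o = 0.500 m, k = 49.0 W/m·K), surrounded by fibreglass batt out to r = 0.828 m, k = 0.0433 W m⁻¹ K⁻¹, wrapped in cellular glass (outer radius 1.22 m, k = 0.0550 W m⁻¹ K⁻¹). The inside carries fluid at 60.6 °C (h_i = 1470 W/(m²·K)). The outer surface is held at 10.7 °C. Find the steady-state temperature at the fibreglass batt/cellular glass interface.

T = 24.6 °C

Series thermal resistances, inner to outer:
  R_conv,in = 1/(4πr²h) = 1/(4π·0.481²·1470) = 2.340×10^-4 K/W
  R_carbon steel = (1/0.481 − 1/0.500)/(4πk) = 0.07900/(4π·49.0) = 1.283×10^-4 K/W
  R_fibreglass batt = (1/0.500 − 1/0.828)/(4πk) = 0.7923/(4π·0.0433) = 1.456 K/W
  R_cellular glass = (1/0.828 − 1/1.22)/(4πk) = 0.3881/(4π·0.0550) = 0.5615 K/W
ΣR = 2.340×10^-4 + 1.283×10^-4 + 1.456 + 0.5615 = 2.018 K/W
Q = ΔT/ΣR = (60.6 °C − 10.7 °C)/2.018 = 24.73 W
From the inner boundary to the fibreglass batt/cellular glass interface, ΣR_partial = 1.456 K/W.
T_interface = T_in − Q·ΣR_partial = 60.6 °C − (24.73)(1.456) = 24.6 °C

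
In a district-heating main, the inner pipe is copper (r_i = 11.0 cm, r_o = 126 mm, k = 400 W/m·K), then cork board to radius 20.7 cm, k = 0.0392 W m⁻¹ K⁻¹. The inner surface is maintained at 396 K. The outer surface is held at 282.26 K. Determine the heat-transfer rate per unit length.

Q' = 56.4 W/m

Resistance network (inner→outer):
  R'_copper = ln(0.126/0.110)/(2πk) = 0.1358/(2π·400) = 5.403×10^-5 m·K/W
  R'_cork board = ln(0.207/0.126)/(2πk) = 0.4964/(2π·0.0392) = 2.016 m·K/W
ΣR = 5.403×10^-5 + 2.016 = 2.016 m·K/W
Q' = ΔT/ΣR = (396 K − 282.26 K)/2.016 = 56.4 W/m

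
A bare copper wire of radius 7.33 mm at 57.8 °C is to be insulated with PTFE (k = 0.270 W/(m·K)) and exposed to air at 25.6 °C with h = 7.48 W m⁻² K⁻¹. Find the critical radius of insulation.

r_cr = 3.61 cm

For a cylinder, r_cr = k_ins/h = 0.270/7.48 = 0.0361 m = 3.61 cm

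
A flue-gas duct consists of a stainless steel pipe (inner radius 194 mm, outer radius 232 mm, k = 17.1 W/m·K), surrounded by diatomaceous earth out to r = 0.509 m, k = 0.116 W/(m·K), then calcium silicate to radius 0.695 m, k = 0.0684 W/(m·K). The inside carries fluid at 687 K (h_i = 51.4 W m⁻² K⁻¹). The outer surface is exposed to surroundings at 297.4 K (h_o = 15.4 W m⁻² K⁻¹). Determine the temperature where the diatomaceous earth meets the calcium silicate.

Resistance network (inner→outer):
  R'_conv,in = 1/(2πr h) = 1/(2π·0.194·51.4) = 0.01596 m·K/W
  R'_stainless steel = ln(0.232/0.194)/(2πk) = 0.1789/(2π·17.1) = 0.001665 m·K/W
  R'_diatomaceous earth = ln(0.509/0.232)/(2πk) = 0.7857/(2π·0.116) = 1.078 m·K/W
  R'_calcium silicate = ln(0.695/0.509)/(2πk) = 0.3115/(2π·0.0684) = 0.7247 m·K/W
  R'_conv,out = 1/(2πr h) = 1/(2π·0.695·15.4) = 0.01487 m·K/W
ΣR = 0.01596 + 0.001665 + 1.078 + 0.7247 + 0.01487 = 1.835 m·K/W
Q' = ΔT/ΣR = (687 K − 297.4 K)/1.835 = 212.3 W/m
From the inner boundary to the diatomaceous earth/calcium silicate interface, ΣR_partial = 1.096 m·K/W.
T_interface = T_in − Q'·ΣR_partial = 687 K − (212.3)(1.096) = 454 K

T = 454 K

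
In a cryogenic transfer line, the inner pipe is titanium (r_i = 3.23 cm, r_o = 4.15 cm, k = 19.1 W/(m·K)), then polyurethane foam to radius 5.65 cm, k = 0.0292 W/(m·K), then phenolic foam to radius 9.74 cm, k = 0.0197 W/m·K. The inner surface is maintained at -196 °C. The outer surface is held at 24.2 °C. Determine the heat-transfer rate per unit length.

Resistance network (inner→outer):
  R'_titanium = ln(0.0415/0.0323)/(2πk) = 0.2506/(2π·19.1) = 0.002088 m·K/W
  R'_polyurethane foam = ln(0.0565/0.0415)/(2πk) = 0.3085/(2π·0.0292) = 1.682 m·K/W
  R'_phenolic foam = ln(0.0974/0.0565)/(2πk) = 0.5446/(2π·0.0197) = 4.400 m·K/W
ΣR = 0.002088 + 1.682 + 4.400 = 6.084 m·K/W
Q' = ΔT/ΣR = (-196 °C − 24.2 °C)/6.084 = -36.2 W/m
(Negative Q' ⇒ heat flows inward; heat gain = 36.2 W/m.)

Q' = 36.2 W/m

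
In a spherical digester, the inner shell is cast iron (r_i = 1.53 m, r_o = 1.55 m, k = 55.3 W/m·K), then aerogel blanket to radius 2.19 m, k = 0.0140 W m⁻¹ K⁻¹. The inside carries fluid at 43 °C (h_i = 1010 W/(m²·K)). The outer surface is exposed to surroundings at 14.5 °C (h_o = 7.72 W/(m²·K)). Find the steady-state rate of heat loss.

Series thermal resistances, inner to outer:
  R_conv,in = 1/(4πr²h) = 1/(4π·1.53²·1010) = 3.366×10^-5 K/W
  R_cast iron = (1/1.53 − 1/1.55)/(4πk) = 0.008433/(4π·55.3) = 1.214×10^-5 K/W
  R_aerogel blanket = (1/1.55 − 1/2.19)/(4πk) = 0.1885/(4π·0.0140) = 1.072 K/W
  R_conv,out = 1/(4πr²h) = 1/(4π·2.19²·7.72) = 0.002149 K/W
ΣR = 3.366×10^-5 + 1.214×10^-5 + 1.072 + 0.002149 = 1.074 K/W
Q = ΔT/ΣR = (43 °C − 14.5 °C)/1.074 = 26.5 W

Q = 26.5 W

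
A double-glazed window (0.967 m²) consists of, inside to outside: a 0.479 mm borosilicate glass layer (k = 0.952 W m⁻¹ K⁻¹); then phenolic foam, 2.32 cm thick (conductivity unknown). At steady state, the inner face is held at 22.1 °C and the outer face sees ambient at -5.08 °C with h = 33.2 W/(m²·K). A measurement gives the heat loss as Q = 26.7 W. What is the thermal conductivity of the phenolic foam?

ΣR = ΔT/Q = |22.1 − -5.08|/26.7 = 1.018 K/W
Known resistances:
  R_borosilicate glass = L/(kA) = 4.79×10^-4/(0.952·0.967) = 5.203×10^-4 K/W
  R_conv,out = 1/(hA) = 1/(33.2·0.967) = 0.03115 K/W
R_phenolic foam = ΣR − ΣR_known = 1.018 − 0.03167 = 0.9863 K/W
L/(kA) = 0.9863 ⇒ k = 0.0232/(0.9863·0.967) = 0.0243 W/m·K

k = 0.0243 W/m·K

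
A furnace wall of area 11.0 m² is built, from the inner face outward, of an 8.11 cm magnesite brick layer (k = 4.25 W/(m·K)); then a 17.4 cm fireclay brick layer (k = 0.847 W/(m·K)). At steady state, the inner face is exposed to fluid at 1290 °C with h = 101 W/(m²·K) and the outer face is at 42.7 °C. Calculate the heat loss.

Q = 58.5 kW

Series thermal resistances, inner to outer:
  R_conv,in = 1/(hA) = 1/(101·11.0) = 9.001×10^-4 K/W
  R_magnesite brick = L/(kA) = 0.0811/(4.25·11.0) = 0.001735 K/W
  R_fireclay brick = L/(kA) = 0.174/(0.847·11.0) = 0.01868 K/W
ΣR = 9.001×10^-4 + 0.001735 + 0.01868 = 0.02132 K/W
Q = ΔT/ΣR = (1290 °C − 42.7 °C)/0.02132 = 58500 W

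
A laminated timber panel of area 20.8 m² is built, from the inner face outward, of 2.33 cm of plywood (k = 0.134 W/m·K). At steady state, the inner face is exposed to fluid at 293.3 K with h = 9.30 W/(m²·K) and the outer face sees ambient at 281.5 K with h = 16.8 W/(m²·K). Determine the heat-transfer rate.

Treat each layer as a resistance in series:
  R_conv,in = 1/(hA) = 1/(9.30·20.8) = 0.005170 K/W
  R_plywood = L/(kA) = 0.0233/(0.134·20.8) = 0.008360 K/W
  R_conv,out = 1/(hA) = 1/(16.8·20.8) = 0.002862 K/W
ΣR = 0.005170 + 0.008360 + 0.002862 = 0.01639 K/W
Q = ΔT/ΣR = (293.3 K − 281.5 K)/0.01639 = 720 W

Q = 720 W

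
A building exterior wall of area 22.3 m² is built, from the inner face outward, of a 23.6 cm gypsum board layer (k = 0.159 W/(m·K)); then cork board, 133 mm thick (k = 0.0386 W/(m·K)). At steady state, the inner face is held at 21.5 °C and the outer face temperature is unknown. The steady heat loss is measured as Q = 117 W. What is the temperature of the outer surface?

T_out = -4.37 °C

Sum the resistances:
  R_gypsum board = L/(kA) = 0.236/(0.159·22.3) = 0.06656 K/W
  R_cork board = L/(kA) = 0.133/(0.0386·22.3) = 0.1545 K/W
ΣR = 0.2211 K/W
ΔT = Q·ΣR = 117 × 0.2211 = 25.87 K
Heat flows outward, so T_out = T_in − ΔT = 21.5 − 25.87 = -4.37 °C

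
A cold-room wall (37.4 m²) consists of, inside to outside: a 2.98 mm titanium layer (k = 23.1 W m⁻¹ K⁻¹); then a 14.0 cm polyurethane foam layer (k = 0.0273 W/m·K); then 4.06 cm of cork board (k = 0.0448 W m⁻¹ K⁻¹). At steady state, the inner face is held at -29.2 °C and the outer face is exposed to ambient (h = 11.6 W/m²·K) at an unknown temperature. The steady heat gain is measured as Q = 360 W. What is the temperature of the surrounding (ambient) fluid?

T_out = 29.7 °C

Series resistances:
  R_titanium = L/(kA) = 0.00298/(23.1·37.4) = 3.449×10^-6 K/W
  R_polyurethane foam = L/(kA) = 0.140/(0.0273·37.4) = 0.1371 K/W
  R_cork board = L/(kA) = 0.0406/(0.0448·37.4) = 0.02423 K/W
  R_conv,out = 1/(hA) = 1/(11.6·37.4) = 0.002305 K/W
ΣR = 0.1637 K/W
ΔT = Q·ΣR = 360 × 0.1637 = 58.93 K
Heat flows inward, so T_out = T_in + ΔT = -29.2 + 58.93 = 29.7 °C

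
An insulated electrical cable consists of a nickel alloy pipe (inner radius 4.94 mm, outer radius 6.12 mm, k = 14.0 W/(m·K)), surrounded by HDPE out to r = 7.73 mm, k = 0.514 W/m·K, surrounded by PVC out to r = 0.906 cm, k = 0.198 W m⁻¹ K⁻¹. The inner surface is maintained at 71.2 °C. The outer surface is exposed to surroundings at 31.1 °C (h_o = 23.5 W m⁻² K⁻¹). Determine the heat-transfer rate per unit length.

Q' = 42.2 W/m

Treat each layer as a resistance in series:
  R'_nickel alloy = ln(0.00612/0.00494)/(2πk) = 0.2142/(2π·14.0) = 0.002435 m·K/W
  R'_HDPE = ln(0.00773/0.00612)/(2πk) = 0.2335/(2π·0.514) = 0.07232 m·K/W
  R'_PVC = ln(0.00906/0.00773)/(2πk) = 0.1588/(2π·0.198) = 0.1276 m·K/W
  R'_conv,out = 1/(2πr h) = 1/(2π·0.00906·23.5) = 0.7475 m·K/W
ΣR = 0.002435 + 0.07232 + 0.1276 + 0.7475 = 0.9499 m·K/W
Q' = ΔT/ΣR = (71.2 °C − 31.1 °C)/0.9499 = 42.2 W/m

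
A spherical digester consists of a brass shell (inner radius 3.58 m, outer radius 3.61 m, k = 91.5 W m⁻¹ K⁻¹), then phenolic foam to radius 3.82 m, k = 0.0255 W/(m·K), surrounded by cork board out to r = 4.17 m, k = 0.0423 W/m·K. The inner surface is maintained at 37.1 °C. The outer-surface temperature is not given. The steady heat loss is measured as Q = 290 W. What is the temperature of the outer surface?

T_out = 11.3 °C

Sum the resistances:
  R_brass = (1/3.58 − 1/3.61)/(4πk) = 0.002321/(4π·91.5) = 2.019×10^-6 K/W
  R_phenolic foam = (1/3.61 − 1/3.82)/(4πk) = 0.01523/(4π·0.0255) = 0.04752 K/W
  R_cork board = (1/3.82 − 1/4.17)/(4πk) = 0.02197/(4π·0.0423) = 0.04134 K/W
ΣR = 0.08886 K/W
ΔT = Q·ΣR = 290 × 0.08886 = 25.77 K
Heat flows outward, so T_out = T_in − ΔT = 37.1 − 25.77 = 11.3 °C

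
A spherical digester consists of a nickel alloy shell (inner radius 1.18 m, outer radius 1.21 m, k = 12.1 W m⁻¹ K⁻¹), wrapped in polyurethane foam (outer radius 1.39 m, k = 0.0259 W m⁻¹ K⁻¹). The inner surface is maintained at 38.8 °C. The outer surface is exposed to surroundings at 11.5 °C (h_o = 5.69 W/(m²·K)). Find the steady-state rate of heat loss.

Q = 81.2 W

Resistance network (inner→outer):
  R_nickel alloy = (1/1.18 − 1/1.21)/(4πk) = 0.02101/(4π·12.1) = 1.382×10^-4 K/W
  R_polyurethane foam = (1/1.21 − 1/1.39)/(4πk) = 0.1070/(4π·0.0259) = 0.3288 K/W
  R_conv,out = 1/(4πr²h) = 1/(4π·1.39²·5.69) = 0.007238 K/W
ΣR = 1.382×10^-4 + 0.3288 + 0.007238 = 0.3362 K/W
Q = ΔT/ΣR = (38.8 °C − 11.5 °C)/0.3362 = 81.2 W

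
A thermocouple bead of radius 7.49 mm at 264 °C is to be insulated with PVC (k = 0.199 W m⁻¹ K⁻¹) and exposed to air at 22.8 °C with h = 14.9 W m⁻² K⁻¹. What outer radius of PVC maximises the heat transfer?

r_cr = 2.67 cm

For a sphere, r_cr = 2k_ins/h = 2·0.199/14.9 = 0.0267 m = 2.67 cm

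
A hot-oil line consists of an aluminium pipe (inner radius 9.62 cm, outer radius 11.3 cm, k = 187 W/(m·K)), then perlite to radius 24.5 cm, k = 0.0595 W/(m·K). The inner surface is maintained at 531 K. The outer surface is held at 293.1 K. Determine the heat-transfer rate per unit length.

Series thermal resistances, inner to outer:
  R'_aluminium = ln(0.113/0.0962)/(2πk) = 0.1610/(2π·187) = 1.370×10^-4 m·K/W
  R'_perlite = ln(0.245/0.113)/(2πk) = 0.7739/(2π·0.0595) = 2.070 m·K/W
ΣR = 1.370×10^-4 + 2.070 = 2.070 m·K/W
Q' = ΔT/ΣR = (531 K − 293.1 K)/2.070 = 115 W/m

Q' = 115 W/m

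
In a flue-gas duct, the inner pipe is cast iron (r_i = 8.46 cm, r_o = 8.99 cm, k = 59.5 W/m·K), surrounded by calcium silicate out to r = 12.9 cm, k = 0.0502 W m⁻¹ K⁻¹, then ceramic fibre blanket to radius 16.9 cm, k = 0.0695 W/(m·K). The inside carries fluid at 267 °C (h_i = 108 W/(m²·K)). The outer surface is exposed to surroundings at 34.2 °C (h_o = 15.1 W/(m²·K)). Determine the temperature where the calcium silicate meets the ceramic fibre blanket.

T = 120 °C

Series thermal resistances, inner to outer:
  R'_conv,in = 1/(2πr h) = 1/(2π·0.0846·108) = 0.01742 m·K/W
  R'_cast iron = ln(0.0899/0.0846)/(2πk) = 0.06076/(2π·59.5) = 1.625×10^-4 m·K/W
  R'_calcium silicate = ln(0.129/0.0899)/(2πk) = 0.3611/(2π·0.0502) = 1.145 m·K/W
  R'_ceramic fibre blanket = ln(0.169/0.129)/(2πk) = 0.2701/(2π·0.0695) = 0.6185 m·K/W
  R'_conv,out = 1/(2πr h) = 1/(2π·0.169·15.1) = 0.06237 m·K/W
ΣR = 0.01742 + 1.625×10^-4 + 1.145 + 0.6185 + 0.06237 = 1.843 m·K/W
Q' = ΔT/ΣR = (267 °C − 34.2 °C)/1.843 = 126.3 W/m
From the inner boundary to the calcium silicate/ceramic fibre blanket interface, ΣR_partial = 1.163 m·K/W.
T_interface = T_in − Q'·ΣR_partial = 267 °C − (126.3)(1.163) = 120 °C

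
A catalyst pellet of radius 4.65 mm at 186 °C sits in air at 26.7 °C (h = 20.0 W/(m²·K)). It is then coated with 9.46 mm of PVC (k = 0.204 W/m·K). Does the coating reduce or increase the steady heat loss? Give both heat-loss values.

increases: 0.866 → 2.09 W

Critical radius for a sphere: r_cr = 2k/h = 0.0204 m = 2.04 cm.
Outer radius after coating: r₂ = 0.00465 + 0.00946 = 0.01411 m.
Since r₁ < r_cr and r₂ ≤ r_cr, the coating moves toward the maximum at r_cr — heat loss rises.
Bare: R = 1/(4πr₁²h) = 184.0 K/W; Q = 159.3/184.0 = 0.866 W.
Coated: R = R_cond + R_conv = 76.23 K/W; Q = 159.3/76.23 = 2.09 W.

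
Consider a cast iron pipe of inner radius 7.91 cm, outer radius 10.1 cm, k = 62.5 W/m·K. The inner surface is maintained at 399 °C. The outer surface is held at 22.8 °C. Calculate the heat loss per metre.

Q' = 2πk·ΔT/ln(r₂/r₁) = 2π × 62.5 × 376.2 / ln(0.101/0.0791) = 6.04×10^5 W/m

Q' = 6.04×10^5 W/m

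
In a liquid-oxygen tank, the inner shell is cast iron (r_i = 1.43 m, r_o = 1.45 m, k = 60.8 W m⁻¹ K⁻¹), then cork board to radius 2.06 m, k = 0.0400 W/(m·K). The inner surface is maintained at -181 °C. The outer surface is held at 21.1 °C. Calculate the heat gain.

Q = 497 W

Resistance network (inner→outer):
  R_cast iron = (1/1.43 − 1/1.45)/(4πk) = 0.009646/(4π·60.8) = 1.262×10^-5 K/W
  R_cork board = (1/1.45 − 1/2.06)/(4πk) = 0.2042/(4π·0.0400) = 0.4063 K/W
ΣR = 1.262×10^-5 + 0.4063 = 0.4063 K/W
Q = ΔT/ΣR = (-181 °C − 21.1 °C)/0.4063 = -497 W
(Negative Q ⇒ heat flows inward; heat gain = 497 W.)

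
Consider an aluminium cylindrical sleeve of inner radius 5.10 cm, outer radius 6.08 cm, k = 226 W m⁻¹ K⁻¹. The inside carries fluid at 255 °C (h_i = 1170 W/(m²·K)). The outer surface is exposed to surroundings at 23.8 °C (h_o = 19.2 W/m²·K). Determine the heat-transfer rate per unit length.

Q' = 1660 W/m

Treat each layer as a resistance in series:
  R'_conv,in = 1/(2πr h) = 1/(2π·0.0510·1170) = 0.002667 m·K/W
  R'_aluminium = ln(0.0608/0.0510)/(2πk) = 0.1758/(2π·226) = 1.238×10^-4 m·K/W
  R'_conv,out = 1/(2πr h) = 1/(2π·0.0608·19.2) = 0.1363 m·K/W
ΣR = 0.002667 + 1.238×10^-4 + 0.1363 = 0.1391 m·K/W
Q' = ΔT/ΣR = (255 °C − 23.8 °C)/0.1391 = 1660 W/m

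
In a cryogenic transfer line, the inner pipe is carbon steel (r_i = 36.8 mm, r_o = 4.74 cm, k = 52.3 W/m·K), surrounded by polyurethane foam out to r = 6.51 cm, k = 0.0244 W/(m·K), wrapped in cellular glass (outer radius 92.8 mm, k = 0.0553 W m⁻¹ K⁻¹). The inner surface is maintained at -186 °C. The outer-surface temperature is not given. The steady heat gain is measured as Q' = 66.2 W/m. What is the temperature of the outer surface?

T_out = 18.6 °C

Series resistances:
  R'_carbon steel = ln(0.0474/0.0368)/(2πk) = 0.2531/(2π·52.3) = 7.703×10^-4 m·K/W
  R'_polyurethane foam = ln(0.0651/0.0474)/(2πk) = 0.3173/(2π·0.0244) = 2.070 m·K/W
  R'_cellular glass = ln(0.0928/0.0651)/(2πk) = 0.3545/(2π·0.0553) = 1.020 m·K/W
ΣR = 3.091 m·K/W
ΔT = Q'·ΣR = 66.2 × 3.091 = 204.6 K
Heat flows inward, so T_out = T_in + ΔT = -186 + 204.6 = 18.6 °C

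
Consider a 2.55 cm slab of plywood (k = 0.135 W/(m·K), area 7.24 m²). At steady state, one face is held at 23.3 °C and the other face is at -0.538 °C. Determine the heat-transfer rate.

Q = kA·ΔT/L = 0.135 × 7.24 × |23.3 °C − -0.538 °C| / 0.0255 = 914 W

Q = 914 W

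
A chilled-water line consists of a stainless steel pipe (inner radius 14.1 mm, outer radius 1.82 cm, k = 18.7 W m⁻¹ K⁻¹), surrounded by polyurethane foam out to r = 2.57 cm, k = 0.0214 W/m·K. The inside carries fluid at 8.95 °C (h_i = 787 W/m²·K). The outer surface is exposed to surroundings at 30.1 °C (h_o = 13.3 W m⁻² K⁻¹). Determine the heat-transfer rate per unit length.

Series thermal resistances, inner to outer:
  R'_conv,in = 1/(2πr h) = 1/(2π·0.0141·787) = 0.01434 m·K/W
  R'_stainless steel = ln(0.0182/0.0141)/(2πk) = 0.2552/(2π·18.7) = 0.002172 m·K/W
  R'_polyurethane foam = ln(0.0257/0.0182)/(2πk) = 0.3451/(2π·0.0214) = 2.566 m·K/W
  R'_conv,out = 1/(2πr h) = 1/(2π·0.0257·13.3) = 0.4656 m·K/W
ΣR = 0.01434 + 0.002172 + 2.566 + 0.4656 = 3.048 m·K/W
Q' = ΔT/ΣR = (8.95 °C − 30.1 °C)/3.048 = -6.94 W/m
(Negative Q' ⇒ heat flows inward; heat gain = 6.94 W/m.)

Q' = 6.94 W/m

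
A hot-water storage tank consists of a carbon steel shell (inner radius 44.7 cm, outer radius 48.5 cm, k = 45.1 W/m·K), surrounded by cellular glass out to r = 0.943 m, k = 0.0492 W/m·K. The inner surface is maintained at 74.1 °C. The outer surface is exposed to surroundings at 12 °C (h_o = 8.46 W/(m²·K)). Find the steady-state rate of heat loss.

Series thermal resistances, inner to outer:
  R_carbon steel = (1/0.447 − 1/0.485)/(4πk) = 0.1753/(4π·45.1) = 3.093×10^-4 K/W
  R_cellular glass = (1/0.485 − 1/0.943)/(4πk) = 1.001/(4π·0.0492) = 1.620 K/W
  R_conv,out = 1/(4πr²h) = 1/(4π·0.943²·8.46) = 0.01058 K/W
ΣR = 3.093×10^-4 + 1.620 + 0.01058 = 1.631 K/W
Q = ΔT/ΣR = (74.1 °C − 12 °C)/1.631 = 38.1 W

Q = 38.1 W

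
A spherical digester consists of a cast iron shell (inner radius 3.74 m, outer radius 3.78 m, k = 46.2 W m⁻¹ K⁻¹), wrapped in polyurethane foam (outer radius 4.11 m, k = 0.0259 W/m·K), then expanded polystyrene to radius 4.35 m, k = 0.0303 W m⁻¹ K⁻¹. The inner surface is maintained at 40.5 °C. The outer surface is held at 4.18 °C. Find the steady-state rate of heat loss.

Q = 361 W

Series thermal resistances, inner to outer:
  R_cast iron = (1/3.74 − 1/3.78)/(4πk) = 0.002829/(4π·46.2) = 4.874×10^-6 K/W
  R_polyurethane foam = (1/3.78 − 1/4.11)/(4πk) = 0.02124/(4π·0.0259) = 0.06526 K/W
  R_expanded polystyrene = (1/4.11 − 1/4.35)/(4πk) = 0.01342/(4π·0.0303) = 0.03526 K/W
ΣR = 4.874×10^-6 + 0.06526 + 0.03526 = 0.1005 K/W
Q = ΔT/ΣR = (40.5 °C − 4.18 °C)/0.1005 = 361 W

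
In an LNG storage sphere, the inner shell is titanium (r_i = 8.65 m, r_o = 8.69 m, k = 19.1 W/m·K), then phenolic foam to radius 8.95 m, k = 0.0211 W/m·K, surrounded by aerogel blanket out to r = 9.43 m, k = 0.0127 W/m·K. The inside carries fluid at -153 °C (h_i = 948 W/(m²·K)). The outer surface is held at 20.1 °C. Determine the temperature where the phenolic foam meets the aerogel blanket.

Treat each layer as a resistance in series:
  R_conv,in = 1/(4πr²h) = 1/(4π·8.65²·948) = 1.122×10^-6 K/W
  R_titanium = (1/8.65 − 1/8.69)/(4πk) = 5.321×10^-4/(4π·19.1) = 2.217×10^-6 K/W
  R_phenolic foam = (1/8.69 − 1/8.95)/(4πk) = 0.003343/(4π·0.0211) = 0.01261 K/W
  R_aerogel blanket = (1/8.95 − 1/9.43)/(4πk) = 0.005687/(4π·0.0127) = 0.03564 K/W
ΣR = 1.122×10^-6 + 2.217×10^-6 + 0.01261 + 0.03564 = 0.04825 K/W
Q = ΔT/ΣR = (-153 °C − 20.1 °C)/0.04825 = -3588 W
From the inner boundary to the phenolic foam/aerogel blanket interface, ΣR_partial = 0.01261 K/W.
T_interface = T_in − Q·ΣR_partial = -153 °C − (-3588)(0.01261) = -108 °C

T = -108 °C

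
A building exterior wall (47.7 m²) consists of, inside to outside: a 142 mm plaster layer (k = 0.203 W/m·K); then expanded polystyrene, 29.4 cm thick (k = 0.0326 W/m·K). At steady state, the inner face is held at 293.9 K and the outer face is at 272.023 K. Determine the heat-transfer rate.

Series thermal resistances, inner to outer:
  R_plaster = L/(kA) = 0.142/(0.203·47.7) = 0.01466 K/W
  R_expanded polystyrene = L/(kA) = 0.294/(0.0326·47.7) = 0.1891 K/W
ΣR = 0.01466 + 0.1891 = 0.2038 K/W
Q = ΔT/ΣR = (293.9 K − 272.023 K)/0.2038 = 107 W

Q = 107 W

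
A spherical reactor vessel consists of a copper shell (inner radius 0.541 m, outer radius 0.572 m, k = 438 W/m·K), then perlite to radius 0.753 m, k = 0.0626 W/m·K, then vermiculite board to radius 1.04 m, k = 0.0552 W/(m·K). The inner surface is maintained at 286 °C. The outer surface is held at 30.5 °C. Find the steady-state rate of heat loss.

Treat each layer as a resistance in series:
  R_copper = (1/0.541 − 1/0.572)/(4πk) = 0.1002/(4π·438) = 1.820×10^-5 K/W
  R_perlite = (1/0.572 − 1/0.753)/(4πk) = 0.4202/(4π·0.0626) = 0.5342 K/W
  R_vermiculite board = (1/0.753 − 1/1.04)/(4πk) = 0.3665/(4π·0.0552) = 0.5283 K/W
ΣR = 1.820×10^-5 + 0.5342 + 0.5283 = 1.063 K/W
Q = ΔT/ΣR = (286 °C − 30.5 °C)/1.063 = 240 W

Q = 240 W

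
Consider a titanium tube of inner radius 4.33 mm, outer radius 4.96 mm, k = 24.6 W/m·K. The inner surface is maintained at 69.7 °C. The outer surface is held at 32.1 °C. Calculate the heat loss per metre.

Q' = 2πk·ΔT/ln(r₂/r₁) = 2π × 24.6 × 37.6 / ln(0.00496/0.00433) = 42800 W/m

Q' = 42.8 kW/m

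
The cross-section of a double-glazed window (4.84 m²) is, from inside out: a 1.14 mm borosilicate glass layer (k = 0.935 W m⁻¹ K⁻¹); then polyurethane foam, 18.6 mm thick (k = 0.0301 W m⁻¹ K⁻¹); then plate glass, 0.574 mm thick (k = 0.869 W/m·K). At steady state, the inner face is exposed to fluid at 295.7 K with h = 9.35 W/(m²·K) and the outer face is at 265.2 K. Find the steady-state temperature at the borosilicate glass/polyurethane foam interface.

Resistance network (inner→outer):
  R_conv,in = 1/(hA) = 1/(9.35·4.84) = 0.02210 K/W
  R_borosilicate glass = L/(kA) = 0.00114/(0.935·4.84) = 2.519×10^-4 K/W
  R_polyurethane foam = L/(kA) = 0.0186/(0.0301·4.84) = 0.1277 K/W
  R_plate glass = L/(kA) = 5.74×10^-4/(0.869·4.84) = 1.365×10^-4 K/W
ΣR = 0.02210 + 2.519×10^-4 + 0.1277 + 1.365×10^-4 = 0.1502 K/W
Q = ΔT/ΣR = (295.7 K − 265.2 K)/0.1502 = 203.1 W
From the inner boundary to the borosilicate glass/polyurethane foam interface, ΣR_partial = 0.02235 K/W.
T_interface = T_in − Q·ΣR_partial = 295.7 K − (203.1)(0.02235) = 291.2 K

T = 291.2 K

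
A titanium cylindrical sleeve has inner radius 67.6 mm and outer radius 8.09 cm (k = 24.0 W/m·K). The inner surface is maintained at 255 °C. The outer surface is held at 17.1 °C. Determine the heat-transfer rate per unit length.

Q' = 2πk·ΔT/ln(r₂/r₁) = 2π × 24.0 × 237.9 / ln(0.0809/0.0676) = 2.00×10^5 W/m

Q' = 200 kW/m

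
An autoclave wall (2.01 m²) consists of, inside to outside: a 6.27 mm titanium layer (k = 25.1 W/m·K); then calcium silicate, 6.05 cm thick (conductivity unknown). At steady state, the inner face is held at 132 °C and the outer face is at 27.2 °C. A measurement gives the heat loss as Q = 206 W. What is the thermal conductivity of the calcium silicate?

ΣR = ΔT/Q = |132 − 27.2|/206 = 0.5087 K/W
Known resistances:
  R_titanium = L/(kA) = 0.00627/(25.1·2.01) = 1.243×10^-4 K/W
R_calcium silicate = ΣR − ΣR_known = 0.5087 − 1.243×10^-4 = 0.5086 K/W
L/(kA) = 0.5086 ⇒ k = 0.0605/(0.5086·2.01) = 0.0592 W/m·K

k = 0.0592 W/m·K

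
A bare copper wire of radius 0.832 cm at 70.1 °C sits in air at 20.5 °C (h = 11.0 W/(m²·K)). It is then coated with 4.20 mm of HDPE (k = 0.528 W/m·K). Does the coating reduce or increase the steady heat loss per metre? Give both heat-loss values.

Critical radius for a cylinder: r_cr = k/h = 0.0480 m = 4.80 cm.
Outer radius after coating: r₂ = 0.00832 + 0.00420 = 0.01252 m.
Since r₁ < r_cr and r₂ ≤ r_cr, the coating moves toward the maximum at r_cr — heat loss rises.
Bare: R = 1/(2πr₁h) = 1.739 m·K/W; Q = 49.6/1.739 = 28.5 W/m.
Coated: R = R_cond + R_conv = 1.279 m·K/W; Q = 49.6/1.279 = 38.8 W/m.

increases: 28.5 → 38.8 W/m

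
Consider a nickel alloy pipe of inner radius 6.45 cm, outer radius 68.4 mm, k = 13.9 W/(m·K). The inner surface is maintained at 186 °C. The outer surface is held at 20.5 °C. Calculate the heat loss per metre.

Q' = 246 kW/m

Q' = 2πk·ΔT/ln(r₂/r₁) = 2π × 13.9 × 165.5 / ln(0.0684/0.0645) = 2.46×10^5 W/m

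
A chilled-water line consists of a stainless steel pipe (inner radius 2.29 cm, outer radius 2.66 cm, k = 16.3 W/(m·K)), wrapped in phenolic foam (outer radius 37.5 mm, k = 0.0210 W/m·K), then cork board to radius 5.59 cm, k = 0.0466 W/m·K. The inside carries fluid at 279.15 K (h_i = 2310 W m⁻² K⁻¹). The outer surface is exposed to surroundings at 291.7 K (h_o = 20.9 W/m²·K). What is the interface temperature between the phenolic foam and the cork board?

Resistance network (inner→outer):
  R'_conv,in = 1/(2πr h) = 1/(2π·0.0229·2310) = 0.003009 m·K/W
  R'_stainless steel = ln(0.0266/0.0229)/(2πk) = 0.1498/(2π·16.3) = 0.001462 m·K/W
  R'_phenolic foam = ln(0.0375/0.0266)/(2πk) = 0.3434/(2π·0.0210) = 2.603 m·K/W
  R'_cork board = ln(0.0559/0.0375)/(2πk) = 0.3992/(2π·0.0466) = 1.363 m·K/W
  R'_conv,out = 1/(2πr h) = 1/(2π·0.0559·20.9) = 0.1362 m·K/W
ΣR = 0.003009 + 0.001462 + 2.603 + 1.363 + 0.1362 = 4.107 m·K/W
Q' = ΔT/ΣR = (279.15 K − 291.7 K)/4.107 = -3.056 W/m
From the inner boundary to the phenolic foam/cork board interface, ΣR_partial = 2.607 m·K/W.
T_interface = T_in − Q'·ΣR_partial = 279.15 K − (-3.056)(2.607) = 287.1 K

T = 287.1 K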